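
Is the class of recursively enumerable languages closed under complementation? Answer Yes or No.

No

If both L and its complement were r.e., running the two recognisers in parallel would decide L, so L would be recursive; but there are r.e. languages that are not recursive (e.g. the halting problem), and their complements are therefore not r.e.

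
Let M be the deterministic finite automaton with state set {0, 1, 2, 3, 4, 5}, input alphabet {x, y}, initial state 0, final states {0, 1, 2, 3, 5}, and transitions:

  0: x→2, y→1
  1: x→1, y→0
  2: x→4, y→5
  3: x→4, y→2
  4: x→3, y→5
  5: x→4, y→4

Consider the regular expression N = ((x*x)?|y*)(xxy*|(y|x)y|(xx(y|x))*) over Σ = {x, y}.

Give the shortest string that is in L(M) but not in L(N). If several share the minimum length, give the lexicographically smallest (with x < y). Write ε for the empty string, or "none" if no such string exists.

The string yx is accepted by M but not by N.
No shorter string lies in the difference, and yx is the lexicographically first length-2 string in L(M) \ L(N).

yx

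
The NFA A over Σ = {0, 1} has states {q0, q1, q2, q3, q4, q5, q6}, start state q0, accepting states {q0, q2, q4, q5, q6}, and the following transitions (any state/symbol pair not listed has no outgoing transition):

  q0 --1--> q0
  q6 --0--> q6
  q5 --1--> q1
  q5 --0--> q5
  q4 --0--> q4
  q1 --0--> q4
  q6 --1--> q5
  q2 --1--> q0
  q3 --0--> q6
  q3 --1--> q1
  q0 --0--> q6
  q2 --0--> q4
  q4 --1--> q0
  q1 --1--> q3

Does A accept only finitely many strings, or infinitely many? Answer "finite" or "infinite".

State q0 is reachable from the start and can reach an accepting state, and it lies on the cycle q0 → q0.
Traversing that cycle any number of times yields accepted strings of unbounded length, so the language is infinite.

infinite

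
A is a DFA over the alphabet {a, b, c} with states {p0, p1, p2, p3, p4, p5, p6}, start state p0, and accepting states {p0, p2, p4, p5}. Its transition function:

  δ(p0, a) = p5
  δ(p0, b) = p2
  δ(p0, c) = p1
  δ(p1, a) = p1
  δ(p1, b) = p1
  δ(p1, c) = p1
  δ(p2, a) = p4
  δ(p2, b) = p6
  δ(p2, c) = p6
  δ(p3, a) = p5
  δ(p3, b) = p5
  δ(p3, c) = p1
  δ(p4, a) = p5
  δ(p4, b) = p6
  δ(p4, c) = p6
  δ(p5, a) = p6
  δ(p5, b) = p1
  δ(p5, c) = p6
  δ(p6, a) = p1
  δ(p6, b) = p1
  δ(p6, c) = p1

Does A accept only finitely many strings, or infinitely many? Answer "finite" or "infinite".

The useful states (reachable from p0 and able to reach an accepting state) are {p0, p2, p4, p5}.
Restricted to these states the transition graph has no cycle, so every accepting path has bounded length and L is finite.

finite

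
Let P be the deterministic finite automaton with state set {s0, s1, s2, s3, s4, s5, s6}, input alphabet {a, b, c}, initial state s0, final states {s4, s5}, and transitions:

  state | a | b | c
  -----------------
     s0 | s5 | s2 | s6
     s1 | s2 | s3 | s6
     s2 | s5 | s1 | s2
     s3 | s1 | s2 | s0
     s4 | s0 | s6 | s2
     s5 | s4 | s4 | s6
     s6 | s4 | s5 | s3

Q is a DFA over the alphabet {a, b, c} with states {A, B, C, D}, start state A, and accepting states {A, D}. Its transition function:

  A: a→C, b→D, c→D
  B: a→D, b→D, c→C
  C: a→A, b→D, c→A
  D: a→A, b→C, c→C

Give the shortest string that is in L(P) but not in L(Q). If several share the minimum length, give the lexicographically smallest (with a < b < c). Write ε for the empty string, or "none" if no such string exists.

The string a is accepted by P but not by Q.
No shorter string lies in the difference, and a is the lexicographically first length-1 string in L(P) \ L(Q).

a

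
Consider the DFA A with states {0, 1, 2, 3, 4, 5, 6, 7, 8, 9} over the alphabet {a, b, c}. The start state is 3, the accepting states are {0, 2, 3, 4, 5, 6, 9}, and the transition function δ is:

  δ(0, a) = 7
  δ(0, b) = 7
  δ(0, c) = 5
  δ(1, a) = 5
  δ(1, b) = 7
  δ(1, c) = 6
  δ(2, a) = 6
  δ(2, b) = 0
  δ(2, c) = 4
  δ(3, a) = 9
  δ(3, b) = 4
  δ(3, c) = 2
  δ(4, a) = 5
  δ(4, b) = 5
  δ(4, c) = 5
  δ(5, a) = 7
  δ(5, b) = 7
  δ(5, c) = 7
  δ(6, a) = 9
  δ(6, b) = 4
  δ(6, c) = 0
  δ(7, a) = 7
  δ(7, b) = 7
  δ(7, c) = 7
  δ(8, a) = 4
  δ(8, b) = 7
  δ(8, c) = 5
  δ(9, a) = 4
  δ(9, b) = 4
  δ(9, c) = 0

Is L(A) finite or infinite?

finite

The useful states (reachable from 3 and able to reach an accepting state) are {0, 2, 3, 4, 5, 6, 9}.
Restricted to these states the transition graph has no cycle, so every accepting path has bounded length and L is finite.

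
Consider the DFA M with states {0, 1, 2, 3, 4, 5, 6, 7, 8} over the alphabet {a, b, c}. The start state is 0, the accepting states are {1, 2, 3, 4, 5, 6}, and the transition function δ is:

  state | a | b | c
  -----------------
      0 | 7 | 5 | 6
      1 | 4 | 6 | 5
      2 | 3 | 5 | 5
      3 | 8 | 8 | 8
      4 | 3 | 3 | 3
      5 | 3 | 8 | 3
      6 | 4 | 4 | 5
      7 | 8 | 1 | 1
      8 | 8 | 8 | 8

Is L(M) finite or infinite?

finite

The useful states (reachable from 0 and able to reach an accepting state) are {0, 1, 3, 4, 5, 6, 7}.
Restricted to these states the transition graph has no cycle, so every accepting path has bounded length and L is finite.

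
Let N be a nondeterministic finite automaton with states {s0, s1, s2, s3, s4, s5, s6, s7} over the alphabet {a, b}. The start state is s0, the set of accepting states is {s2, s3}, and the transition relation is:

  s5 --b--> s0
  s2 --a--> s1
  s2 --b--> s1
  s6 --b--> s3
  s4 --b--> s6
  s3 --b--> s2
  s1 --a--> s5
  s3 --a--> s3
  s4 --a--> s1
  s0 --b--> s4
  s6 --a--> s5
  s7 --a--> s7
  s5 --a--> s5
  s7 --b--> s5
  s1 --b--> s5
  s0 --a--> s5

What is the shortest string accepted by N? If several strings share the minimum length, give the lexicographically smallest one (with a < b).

A breadth-first search from s0 reaches an accepting state first via the path s0 → s4 → s6 → s3 on input bbb.
No string of length < 3 is accepted (BFS exhausts all shorter strings without reaching an accepting state), and bbb is the lexicographically least accepting string of length 3.

bbb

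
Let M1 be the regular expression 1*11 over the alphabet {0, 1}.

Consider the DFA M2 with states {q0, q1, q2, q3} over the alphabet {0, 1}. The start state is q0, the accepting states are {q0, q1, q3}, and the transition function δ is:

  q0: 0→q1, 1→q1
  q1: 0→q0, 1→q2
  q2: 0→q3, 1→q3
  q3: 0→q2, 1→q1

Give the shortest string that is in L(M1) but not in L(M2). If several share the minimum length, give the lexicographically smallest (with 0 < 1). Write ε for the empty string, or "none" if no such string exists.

11

The string 11 is accepted by M1 but not by M2.
No shorter string lies in the difference, and 11 is the lexicographically first length-2 string in L(M1) \ L(M2).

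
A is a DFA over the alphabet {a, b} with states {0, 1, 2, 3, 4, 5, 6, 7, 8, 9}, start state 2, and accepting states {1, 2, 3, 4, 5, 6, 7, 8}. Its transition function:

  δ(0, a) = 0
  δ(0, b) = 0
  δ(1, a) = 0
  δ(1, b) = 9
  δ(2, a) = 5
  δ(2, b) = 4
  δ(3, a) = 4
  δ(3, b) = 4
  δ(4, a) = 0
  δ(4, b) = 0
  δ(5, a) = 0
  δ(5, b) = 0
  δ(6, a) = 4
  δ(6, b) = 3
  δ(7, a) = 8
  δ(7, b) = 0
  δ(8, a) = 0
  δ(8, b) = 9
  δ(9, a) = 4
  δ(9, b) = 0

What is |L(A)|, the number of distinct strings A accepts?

The useful subgraph on states {2, 4, 5} is acyclic, so L(A) is finite; the longest accepting path visits 2 useful states, giving maximum string length 1.
Counting accepting paths from 2 by length: 1 of length 0, 2 of length 1. Total 3.

3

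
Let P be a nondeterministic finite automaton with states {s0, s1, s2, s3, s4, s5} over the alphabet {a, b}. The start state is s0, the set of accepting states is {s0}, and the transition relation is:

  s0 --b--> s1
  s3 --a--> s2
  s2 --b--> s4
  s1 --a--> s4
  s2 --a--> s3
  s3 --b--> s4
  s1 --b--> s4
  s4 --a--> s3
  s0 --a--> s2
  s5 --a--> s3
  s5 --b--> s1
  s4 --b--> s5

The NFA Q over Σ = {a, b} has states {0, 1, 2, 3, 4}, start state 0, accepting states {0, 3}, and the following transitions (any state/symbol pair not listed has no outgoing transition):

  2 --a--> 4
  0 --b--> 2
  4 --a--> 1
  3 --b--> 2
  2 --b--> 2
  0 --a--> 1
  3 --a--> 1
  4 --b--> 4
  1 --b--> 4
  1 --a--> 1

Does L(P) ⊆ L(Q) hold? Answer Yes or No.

Exploring the product automaton P × Q from the start pair (s0, 0), following both machines on each input symbol, reaches 11 state pairs: (s0, 0), (s2, 1), (s1, 2), (s3, 1), (s4, 4), (s4, 2), (s5, 4), (s3, 4), (s5, 2), (s1, 4), (s4, 1).
P accepts in {s0} and Q accepts in {0, 3}. The reachable pairs whose P-component is accepting are (s0, 0); in each of them the Q-component is accepting too, so the product for L(P) \ L(Q) (P-component accepting, Q-component rejecting) has no reachable accepting pair and the difference is empty.
Hence every string in L(P) is also in L(Q).

Yes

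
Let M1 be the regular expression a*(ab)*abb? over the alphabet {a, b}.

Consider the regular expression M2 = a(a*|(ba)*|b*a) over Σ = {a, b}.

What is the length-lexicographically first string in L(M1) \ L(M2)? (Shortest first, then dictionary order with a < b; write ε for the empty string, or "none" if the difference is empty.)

The string ab is accepted by M1 but not by M2.
No shorter string lies in the difference, and ab is the lexicographically first length-2 string in L(M1) \ L(M2).

ab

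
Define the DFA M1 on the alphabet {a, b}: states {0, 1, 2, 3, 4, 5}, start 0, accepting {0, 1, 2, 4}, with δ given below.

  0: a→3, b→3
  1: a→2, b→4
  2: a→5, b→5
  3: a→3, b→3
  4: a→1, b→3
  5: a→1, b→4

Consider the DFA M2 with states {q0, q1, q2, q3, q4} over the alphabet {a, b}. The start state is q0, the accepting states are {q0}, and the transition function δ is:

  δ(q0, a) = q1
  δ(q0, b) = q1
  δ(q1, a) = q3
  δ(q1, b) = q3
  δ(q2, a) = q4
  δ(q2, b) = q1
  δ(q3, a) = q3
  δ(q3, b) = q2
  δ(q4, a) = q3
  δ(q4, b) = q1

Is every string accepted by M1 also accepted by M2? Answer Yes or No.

Exploring the product automaton M1 × M2 from the start pair (0, q0), following both machines on each input symbol, reaches 5 state pairs: (0, q0), (3, q1), (3, q3), (3, q2), (3, q4).
M1 accepts in {0, 1, 2, 4} and M2 accepts in {q0}. The reachable pairs whose M1-component is accepting are (0, q0); in each of them the M2-component is accepting too, so the product for L(M1) \ L(M2) (M1-component accepting, M2-component rejecting) has no reachable accepting pair and the difference is empty.
Hence every string in L(M1) is also in L(M2).

Yes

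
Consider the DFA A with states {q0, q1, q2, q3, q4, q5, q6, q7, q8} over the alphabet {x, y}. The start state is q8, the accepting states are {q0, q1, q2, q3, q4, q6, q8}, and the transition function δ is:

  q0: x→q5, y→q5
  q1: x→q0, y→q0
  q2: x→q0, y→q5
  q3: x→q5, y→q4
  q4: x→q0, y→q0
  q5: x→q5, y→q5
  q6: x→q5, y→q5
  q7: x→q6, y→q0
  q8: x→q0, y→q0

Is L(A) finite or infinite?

finite

The useful states (reachable from q8 and able to reach an accepting state) are {q0, q8}.
Restricted to these states the transition graph has no cycle, so every accepting path has bounded length and L is finite.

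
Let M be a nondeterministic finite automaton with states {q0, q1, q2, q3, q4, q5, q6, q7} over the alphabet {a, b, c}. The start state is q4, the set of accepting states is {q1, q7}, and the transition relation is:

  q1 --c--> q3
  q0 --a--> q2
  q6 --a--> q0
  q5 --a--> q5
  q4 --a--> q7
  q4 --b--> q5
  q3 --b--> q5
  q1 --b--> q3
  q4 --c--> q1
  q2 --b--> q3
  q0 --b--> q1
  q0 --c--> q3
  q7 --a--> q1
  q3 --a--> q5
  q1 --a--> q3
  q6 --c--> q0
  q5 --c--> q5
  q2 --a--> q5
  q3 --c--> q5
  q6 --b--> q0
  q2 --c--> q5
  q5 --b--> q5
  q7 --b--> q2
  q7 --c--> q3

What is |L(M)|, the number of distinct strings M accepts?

3

The useful subgraph on states {q1, q4, q7} is acyclic, so L(M) is finite; the longest accepting path visits 3 useful states, giving maximum string length 2.
Counting accepting paths from q4 by length: 2 of length 1, 1 of length 2. Total 3.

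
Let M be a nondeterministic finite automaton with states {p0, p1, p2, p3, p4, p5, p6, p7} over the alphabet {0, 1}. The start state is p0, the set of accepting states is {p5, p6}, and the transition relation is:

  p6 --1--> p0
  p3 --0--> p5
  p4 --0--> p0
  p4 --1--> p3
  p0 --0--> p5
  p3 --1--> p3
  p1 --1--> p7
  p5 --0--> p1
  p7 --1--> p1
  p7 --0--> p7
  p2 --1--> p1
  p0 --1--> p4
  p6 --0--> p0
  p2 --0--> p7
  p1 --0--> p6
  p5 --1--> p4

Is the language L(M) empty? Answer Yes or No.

No

The string 0 is accepted: the run p0 → p5 ends in the accepting state p5.
Since at least one string is accepted, L(M) is not empty.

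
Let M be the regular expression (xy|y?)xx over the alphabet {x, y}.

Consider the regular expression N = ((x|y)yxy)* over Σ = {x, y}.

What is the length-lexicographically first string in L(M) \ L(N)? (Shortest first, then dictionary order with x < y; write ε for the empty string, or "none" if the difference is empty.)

xx

The string xx is accepted by M but not by N.
No shorter string lies in the difference, and xx is the lexicographically first length-2 string in L(M) \ L(N).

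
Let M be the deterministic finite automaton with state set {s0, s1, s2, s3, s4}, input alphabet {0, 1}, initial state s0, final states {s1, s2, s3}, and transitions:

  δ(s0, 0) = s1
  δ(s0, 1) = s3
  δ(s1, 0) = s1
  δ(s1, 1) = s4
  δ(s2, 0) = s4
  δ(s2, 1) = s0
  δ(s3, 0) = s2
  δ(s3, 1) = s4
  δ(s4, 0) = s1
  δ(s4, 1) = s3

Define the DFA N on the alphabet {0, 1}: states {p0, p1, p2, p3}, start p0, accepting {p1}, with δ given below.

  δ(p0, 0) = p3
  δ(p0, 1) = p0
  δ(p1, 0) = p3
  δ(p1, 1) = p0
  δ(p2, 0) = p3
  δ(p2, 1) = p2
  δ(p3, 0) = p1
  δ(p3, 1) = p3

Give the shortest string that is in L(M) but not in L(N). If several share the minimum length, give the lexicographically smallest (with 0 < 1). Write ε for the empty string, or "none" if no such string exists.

The string 0 is accepted by M but not by N.
No shorter string lies in the difference, and 0 is the lexicographically first length-1 string in L(M) \ L(N).

0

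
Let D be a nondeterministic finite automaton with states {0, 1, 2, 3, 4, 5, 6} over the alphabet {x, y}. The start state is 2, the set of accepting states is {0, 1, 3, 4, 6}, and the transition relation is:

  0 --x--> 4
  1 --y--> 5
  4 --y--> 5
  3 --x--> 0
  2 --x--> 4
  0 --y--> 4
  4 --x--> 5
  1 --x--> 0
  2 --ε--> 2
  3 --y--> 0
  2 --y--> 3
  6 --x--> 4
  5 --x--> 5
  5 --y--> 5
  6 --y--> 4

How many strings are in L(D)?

8

The useful subgraph on states {0, 2, 3, 4} is acyclic, so L(D) is finite; the longest accepting path visits 4 useful states, giving maximum string length 3.
Counting accepting paths from 2 by length: 2 of length 1, 2 of length 2, 4 of length 3. Total 8.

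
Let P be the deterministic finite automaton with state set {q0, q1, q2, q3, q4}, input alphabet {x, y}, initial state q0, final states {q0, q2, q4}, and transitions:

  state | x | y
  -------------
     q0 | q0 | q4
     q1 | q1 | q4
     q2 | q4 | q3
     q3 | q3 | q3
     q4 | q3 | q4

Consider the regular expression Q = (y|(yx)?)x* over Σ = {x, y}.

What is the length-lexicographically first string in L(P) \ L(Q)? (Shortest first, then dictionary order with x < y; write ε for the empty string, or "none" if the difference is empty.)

xy

The string xy is accepted by P but not by Q.
No shorter string lies in the difference, and xy is the lexicographically first length-2 string in L(P) \ L(Q).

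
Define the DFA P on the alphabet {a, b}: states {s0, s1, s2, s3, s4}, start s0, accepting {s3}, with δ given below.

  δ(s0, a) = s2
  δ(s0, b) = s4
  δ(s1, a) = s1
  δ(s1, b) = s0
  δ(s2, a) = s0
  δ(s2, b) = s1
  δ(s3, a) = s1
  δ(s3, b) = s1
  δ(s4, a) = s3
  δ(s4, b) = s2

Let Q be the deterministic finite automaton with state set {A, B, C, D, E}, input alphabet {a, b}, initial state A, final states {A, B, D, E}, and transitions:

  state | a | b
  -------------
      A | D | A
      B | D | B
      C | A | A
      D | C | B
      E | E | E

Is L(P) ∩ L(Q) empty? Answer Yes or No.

No

The string ba is accepted by both P and Q.
Hence L(P) ∩ L(Q) ≠ ∅.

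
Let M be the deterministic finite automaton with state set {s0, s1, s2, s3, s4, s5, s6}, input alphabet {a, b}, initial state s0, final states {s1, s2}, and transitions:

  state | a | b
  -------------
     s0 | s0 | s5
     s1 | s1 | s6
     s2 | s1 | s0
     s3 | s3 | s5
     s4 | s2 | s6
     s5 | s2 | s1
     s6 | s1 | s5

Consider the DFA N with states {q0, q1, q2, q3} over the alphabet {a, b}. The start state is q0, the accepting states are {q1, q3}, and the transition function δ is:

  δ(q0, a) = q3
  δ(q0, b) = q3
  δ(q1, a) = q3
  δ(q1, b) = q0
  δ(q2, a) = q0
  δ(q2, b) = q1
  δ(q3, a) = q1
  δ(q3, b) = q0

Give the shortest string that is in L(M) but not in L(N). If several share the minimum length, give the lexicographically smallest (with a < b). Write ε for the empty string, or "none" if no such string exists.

bb

The string bb is accepted by M but not by N.
No shorter string lies in the difference, and bb is the lexicographically first length-2 string in L(M) \ L(N).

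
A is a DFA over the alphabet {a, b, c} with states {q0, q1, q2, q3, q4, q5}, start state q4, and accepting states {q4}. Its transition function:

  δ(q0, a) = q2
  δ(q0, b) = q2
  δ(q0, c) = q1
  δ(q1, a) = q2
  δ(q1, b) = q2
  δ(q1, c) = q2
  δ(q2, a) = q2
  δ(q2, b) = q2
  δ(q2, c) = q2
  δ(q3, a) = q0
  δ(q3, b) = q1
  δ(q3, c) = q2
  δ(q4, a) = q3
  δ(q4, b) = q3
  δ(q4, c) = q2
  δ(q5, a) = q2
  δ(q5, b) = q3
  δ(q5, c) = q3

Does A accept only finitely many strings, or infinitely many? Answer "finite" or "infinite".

The useful states (reachable from q4 and able to reach an accepting state) are {q4}.
Restricted to these states the transition graph has no cycle, so every accepting path has bounded length and L is finite.

finite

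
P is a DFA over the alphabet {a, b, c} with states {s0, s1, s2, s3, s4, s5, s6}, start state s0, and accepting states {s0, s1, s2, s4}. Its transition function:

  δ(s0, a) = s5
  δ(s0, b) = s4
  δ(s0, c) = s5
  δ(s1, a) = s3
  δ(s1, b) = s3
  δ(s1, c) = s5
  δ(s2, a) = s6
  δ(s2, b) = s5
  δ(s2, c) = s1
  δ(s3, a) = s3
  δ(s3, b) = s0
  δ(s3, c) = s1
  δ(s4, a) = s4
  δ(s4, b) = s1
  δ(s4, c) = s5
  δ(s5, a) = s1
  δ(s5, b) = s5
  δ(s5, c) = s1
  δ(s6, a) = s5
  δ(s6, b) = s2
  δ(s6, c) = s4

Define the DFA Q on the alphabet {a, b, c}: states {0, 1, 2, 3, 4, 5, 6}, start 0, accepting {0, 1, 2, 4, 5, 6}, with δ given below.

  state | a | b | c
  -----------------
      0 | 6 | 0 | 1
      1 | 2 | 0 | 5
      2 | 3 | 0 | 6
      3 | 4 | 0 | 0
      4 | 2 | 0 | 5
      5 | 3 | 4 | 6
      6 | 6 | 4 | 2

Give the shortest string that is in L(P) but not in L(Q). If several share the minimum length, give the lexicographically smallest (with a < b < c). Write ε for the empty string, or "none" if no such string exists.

aaca

The string aaca is accepted by P but not by Q.
No shorter string lies in the difference, and aaca is the lexicographically first length-4 string in L(P) \ L(Q).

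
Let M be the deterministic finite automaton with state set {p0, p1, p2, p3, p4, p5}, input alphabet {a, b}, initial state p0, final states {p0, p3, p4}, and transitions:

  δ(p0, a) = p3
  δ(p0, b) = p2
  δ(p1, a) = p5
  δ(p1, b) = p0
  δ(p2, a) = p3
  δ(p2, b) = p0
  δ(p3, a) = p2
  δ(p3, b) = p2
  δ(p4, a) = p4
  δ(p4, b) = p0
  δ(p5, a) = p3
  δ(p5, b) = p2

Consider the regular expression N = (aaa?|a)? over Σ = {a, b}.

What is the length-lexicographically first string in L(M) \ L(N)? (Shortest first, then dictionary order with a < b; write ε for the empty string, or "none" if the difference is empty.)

ba

The string ba is accepted by M but not by N.
No shorter string lies in the difference, and ba is the lexicographically first length-2 string in L(M) \ L(N).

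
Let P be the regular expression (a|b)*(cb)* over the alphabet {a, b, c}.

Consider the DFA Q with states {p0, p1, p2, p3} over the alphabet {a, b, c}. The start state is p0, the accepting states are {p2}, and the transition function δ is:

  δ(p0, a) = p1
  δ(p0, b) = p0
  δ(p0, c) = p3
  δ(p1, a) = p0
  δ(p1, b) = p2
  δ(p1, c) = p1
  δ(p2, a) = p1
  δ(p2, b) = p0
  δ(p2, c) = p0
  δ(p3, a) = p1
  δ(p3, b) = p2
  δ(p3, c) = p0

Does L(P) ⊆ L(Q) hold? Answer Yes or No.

No

The empty string ε is in L(P) but not in L(Q).
So L(P) ⊄ L(Q).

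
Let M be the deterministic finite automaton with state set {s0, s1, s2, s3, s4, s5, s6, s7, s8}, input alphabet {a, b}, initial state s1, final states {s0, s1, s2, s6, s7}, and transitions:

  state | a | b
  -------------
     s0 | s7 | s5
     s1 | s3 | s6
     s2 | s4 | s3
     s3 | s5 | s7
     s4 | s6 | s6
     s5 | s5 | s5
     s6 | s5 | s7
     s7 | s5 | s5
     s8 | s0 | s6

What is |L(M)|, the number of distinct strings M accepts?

The useful subgraph on states {s1, s3, s6, s7} is acyclic, so L(M) is finite; the longest accepting path visits 3 useful states, giving maximum string length 2.
Counting accepting paths from s1 by length: 1 of length 0, 1 of length 1, 2 of length 2. Total 4.

4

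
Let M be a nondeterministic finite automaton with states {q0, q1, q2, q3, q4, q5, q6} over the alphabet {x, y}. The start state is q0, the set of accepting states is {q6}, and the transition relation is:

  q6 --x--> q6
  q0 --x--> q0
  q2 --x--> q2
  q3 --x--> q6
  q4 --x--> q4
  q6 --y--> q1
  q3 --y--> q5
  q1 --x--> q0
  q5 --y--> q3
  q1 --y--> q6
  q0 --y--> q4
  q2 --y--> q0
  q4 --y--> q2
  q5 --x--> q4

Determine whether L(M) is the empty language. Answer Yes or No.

Yes

The states reachable from the start state are {q0, q2, q4}.
None of the accepting states {q6} is reachable, so no string is accepted and L(M) = ∅.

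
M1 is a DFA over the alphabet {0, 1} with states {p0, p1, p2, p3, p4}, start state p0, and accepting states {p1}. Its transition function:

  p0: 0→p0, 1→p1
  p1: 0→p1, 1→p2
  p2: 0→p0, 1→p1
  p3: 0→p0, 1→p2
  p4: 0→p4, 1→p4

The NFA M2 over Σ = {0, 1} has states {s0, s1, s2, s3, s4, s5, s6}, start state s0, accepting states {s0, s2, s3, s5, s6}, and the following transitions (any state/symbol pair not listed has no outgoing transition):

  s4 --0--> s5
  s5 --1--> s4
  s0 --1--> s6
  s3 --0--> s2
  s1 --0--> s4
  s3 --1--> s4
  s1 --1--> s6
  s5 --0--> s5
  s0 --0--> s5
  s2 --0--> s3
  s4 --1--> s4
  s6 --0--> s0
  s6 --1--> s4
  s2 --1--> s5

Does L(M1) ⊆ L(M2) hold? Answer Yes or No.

The string 01 is in L(M1) but not in L(M2).
So L(M1) ⊄ L(M2).

No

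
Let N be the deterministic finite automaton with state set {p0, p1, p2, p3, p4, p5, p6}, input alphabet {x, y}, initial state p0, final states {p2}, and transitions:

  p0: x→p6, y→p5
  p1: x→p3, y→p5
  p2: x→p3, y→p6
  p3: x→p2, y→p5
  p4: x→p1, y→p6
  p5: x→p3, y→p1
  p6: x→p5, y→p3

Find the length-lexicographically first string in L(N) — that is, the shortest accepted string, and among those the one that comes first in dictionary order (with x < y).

A breadth-first search from p0 reaches an accepting state first via the path p0 → p6 → p3 → p2 on input xyx.
No string of length < 3 is accepted (BFS exhausts all shorter strings without reaching an accepting state), and xyx is the lexicographically least accepting string of length 3.

xyx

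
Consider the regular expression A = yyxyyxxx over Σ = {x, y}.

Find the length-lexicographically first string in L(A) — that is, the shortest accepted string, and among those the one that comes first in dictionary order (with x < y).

yyxyyxxx

By inspection of the expression, no string of length less than 8 matches, and yyxyyxxx is the lexicographically first match of length 8.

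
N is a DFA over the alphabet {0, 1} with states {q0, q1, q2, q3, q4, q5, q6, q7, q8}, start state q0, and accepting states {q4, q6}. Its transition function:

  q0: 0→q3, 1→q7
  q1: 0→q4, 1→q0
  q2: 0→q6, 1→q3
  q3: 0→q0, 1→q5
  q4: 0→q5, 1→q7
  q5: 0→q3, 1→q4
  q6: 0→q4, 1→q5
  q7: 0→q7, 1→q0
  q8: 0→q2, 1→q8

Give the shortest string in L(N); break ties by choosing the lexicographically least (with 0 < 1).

011

A breadth-first search from q0 reaches an accepting state first via the path q0 → q3 → q5 → q4 on input 011.
No string of length < 3 is accepted (BFS exhausts all shorter strings without reaching an accepting state), and 011 is the lexicographically least accepting string of length 3.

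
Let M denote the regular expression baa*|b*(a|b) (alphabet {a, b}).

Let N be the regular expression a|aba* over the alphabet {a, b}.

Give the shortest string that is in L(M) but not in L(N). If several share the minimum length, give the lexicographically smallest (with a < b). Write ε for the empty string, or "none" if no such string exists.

The string b is accepted by M but not by N.
No shorter string lies in the difference, and b is the lexicographically first length-1 string in L(M) \ L(N).

b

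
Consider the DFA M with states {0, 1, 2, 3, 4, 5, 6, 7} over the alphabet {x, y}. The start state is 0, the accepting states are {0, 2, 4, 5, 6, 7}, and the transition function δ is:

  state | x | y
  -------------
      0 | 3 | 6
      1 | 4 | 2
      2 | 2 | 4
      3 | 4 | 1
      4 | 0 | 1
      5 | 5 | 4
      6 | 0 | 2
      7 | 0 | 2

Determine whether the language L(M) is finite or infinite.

infinite

State 2 is reachable from the start and can reach an accepting state, and it lies on the cycle 2 → 2.
Traversing that cycle any number of times yields accepted strings of unbounded length, so the language is infinite.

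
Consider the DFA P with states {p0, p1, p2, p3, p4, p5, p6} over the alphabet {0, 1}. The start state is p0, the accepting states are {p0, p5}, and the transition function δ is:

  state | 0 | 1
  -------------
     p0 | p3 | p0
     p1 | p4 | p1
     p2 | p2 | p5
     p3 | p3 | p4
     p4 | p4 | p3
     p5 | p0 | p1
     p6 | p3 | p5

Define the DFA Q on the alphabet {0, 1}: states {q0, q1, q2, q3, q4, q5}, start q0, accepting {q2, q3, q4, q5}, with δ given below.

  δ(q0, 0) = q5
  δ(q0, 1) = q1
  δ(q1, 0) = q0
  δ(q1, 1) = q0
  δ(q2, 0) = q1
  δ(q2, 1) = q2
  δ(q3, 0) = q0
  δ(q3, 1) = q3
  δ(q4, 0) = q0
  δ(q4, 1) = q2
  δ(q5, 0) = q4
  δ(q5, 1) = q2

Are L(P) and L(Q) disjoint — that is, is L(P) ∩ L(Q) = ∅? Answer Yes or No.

Exploring the product automaton P × Q from the start pair (p0, q0), following both machines on each input symbol, reaches 12 state pairs: (p0, q0), (p3, q5), (p0, q1), (p3, q4), (p4, q2), (p3, q0), (p4, q1), (p3, q2), (p4, q0), (p3, q1), (p4, q5), (p4, q4).
P accepts in {p0, p5} and Q accepts in {q2, q3, q4, q5}; no reachable pair has both components accepting, so no string drives both machines to acceptance simultaneously and L(P) ∩ L(Q) = ∅.
So no string is accepted by both, and the intersection is empty.

Yes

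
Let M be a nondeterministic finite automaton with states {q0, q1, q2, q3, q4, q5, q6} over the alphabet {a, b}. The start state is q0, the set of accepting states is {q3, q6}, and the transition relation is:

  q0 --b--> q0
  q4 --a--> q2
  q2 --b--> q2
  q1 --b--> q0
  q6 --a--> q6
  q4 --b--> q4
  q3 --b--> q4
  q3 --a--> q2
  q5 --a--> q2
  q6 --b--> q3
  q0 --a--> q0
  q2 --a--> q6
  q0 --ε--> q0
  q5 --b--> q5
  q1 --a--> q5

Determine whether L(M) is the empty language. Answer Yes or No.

Yes

The states reachable from the start state are {q0}.
None of the accepting states {q3, q6} is reachable, so no string is accepted and L(M) = ∅.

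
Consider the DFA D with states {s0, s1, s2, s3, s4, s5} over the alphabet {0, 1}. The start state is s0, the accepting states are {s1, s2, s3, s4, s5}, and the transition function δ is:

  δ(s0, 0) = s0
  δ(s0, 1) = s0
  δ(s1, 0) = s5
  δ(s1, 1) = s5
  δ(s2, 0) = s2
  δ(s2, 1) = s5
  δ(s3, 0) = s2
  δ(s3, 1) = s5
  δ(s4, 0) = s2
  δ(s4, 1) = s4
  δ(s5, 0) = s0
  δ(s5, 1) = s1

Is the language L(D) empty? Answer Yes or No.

The states reachable from the start state are {s0}.
None of the accepting states {s1, s2, s3, s4, s5} is reachable, so no string is accepted and L(D) = ∅.

Yes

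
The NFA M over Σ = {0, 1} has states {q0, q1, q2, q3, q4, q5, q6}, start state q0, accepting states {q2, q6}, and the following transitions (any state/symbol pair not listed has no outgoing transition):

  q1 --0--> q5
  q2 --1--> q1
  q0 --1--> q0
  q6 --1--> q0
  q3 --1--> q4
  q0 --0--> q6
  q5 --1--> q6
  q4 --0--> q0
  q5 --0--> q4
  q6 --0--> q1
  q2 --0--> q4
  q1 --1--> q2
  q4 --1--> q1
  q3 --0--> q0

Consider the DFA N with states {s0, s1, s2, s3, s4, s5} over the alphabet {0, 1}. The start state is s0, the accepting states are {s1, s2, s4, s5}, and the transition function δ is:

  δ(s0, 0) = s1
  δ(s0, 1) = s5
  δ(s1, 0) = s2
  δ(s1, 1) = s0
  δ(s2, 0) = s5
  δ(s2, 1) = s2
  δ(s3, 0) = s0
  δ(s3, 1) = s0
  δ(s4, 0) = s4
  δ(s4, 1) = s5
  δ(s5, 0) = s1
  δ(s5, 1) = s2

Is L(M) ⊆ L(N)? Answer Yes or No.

No

The string 11001 is in L(M) but not in L(N).
So L(M) ⊄ L(N).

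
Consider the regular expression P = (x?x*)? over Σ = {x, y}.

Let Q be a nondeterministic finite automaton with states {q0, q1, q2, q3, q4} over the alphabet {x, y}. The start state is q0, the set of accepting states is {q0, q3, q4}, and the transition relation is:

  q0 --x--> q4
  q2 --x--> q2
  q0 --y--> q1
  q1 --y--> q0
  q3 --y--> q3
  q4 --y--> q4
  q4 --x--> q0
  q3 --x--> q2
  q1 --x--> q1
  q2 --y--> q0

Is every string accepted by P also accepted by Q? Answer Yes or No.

Yes

Converting the expression P to a DFA (subset construction, then merging equivalent states) gives the minimal DFA with states {p0, p1}, start state p0, accepting states {p0} and transitions p0: x→p0, y→p1; p1: x→p1, y→p1.
Exploring the product automaton P × Q from the start pair (p0, q0), following both machines on each input symbol, reaches 5 state pairs: (p0, q0), (p0, q4), (p1, q1), (p1, q4), (p1, q0).
P accepts in {p0} and Q accepts in {q0, q3, q4}. The reachable pairs whose P-component is accepting are (p0, q0), (p0, q4); in each of them the Q-component is accepting too, so the product for L(P) \ L(Q) (P-component accepting, Q-component rejecting) has no reachable accepting pair and the difference is empty.
Hence every string in L(P) is also in L(Q).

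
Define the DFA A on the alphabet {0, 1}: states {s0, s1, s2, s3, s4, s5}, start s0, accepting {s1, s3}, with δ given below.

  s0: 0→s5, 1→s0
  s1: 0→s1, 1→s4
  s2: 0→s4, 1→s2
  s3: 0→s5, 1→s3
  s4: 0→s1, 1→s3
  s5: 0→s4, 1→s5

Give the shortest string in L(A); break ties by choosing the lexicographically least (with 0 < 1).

000

A breadth-first search from s0 reaches an accepting state first via the path s0 → s5 → s4 → s1 on input 000.
No string of length < 3 is accepted (BFS exhausts all shorter strings without reaching an accepting state), and 000 is the lexicographically least accepting string of length 3.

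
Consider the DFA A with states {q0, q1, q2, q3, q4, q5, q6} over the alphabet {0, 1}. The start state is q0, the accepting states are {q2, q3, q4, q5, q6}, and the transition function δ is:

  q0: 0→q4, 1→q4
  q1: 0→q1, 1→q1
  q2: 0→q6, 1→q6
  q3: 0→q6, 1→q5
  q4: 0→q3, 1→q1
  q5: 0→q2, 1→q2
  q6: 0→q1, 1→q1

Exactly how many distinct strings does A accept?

20

The useful subgraph on states {q0, q2, q3, q4, q5, q6} is acyclic, so L(A) is finite; the longest accepting path visits 6 useful states, giving maximum string length 5.
Counting accepting paths from q0 by length: 2 of length 1, 2 of length 2, 4 of length 3, 4 of length 4, 8 of length 5. Total 20.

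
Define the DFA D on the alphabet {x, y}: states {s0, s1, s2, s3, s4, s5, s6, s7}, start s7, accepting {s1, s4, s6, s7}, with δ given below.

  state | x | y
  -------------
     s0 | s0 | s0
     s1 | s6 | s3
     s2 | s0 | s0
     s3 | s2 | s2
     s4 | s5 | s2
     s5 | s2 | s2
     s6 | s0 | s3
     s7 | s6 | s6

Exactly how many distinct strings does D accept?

The useful subgraph on states {s6, s7} is acyclic, so L(D) is finite; the longest accepting path visits 2 useful states, giving maximum string length 1.
Counting accepting paths from s7 by length: 1 of length 0, 2 of length 1. Total 3.

3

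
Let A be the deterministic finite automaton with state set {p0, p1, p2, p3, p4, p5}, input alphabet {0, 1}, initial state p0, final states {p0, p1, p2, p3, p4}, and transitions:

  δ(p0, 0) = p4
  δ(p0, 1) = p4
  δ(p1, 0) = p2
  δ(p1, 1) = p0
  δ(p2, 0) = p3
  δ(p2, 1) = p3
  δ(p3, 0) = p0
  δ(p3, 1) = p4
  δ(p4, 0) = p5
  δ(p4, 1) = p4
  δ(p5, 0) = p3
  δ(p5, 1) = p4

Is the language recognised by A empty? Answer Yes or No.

The empty string ε is accepted: the run p0 ends in the accepting state p0.
Since at least one string is accepted, L(A) is not empty.

No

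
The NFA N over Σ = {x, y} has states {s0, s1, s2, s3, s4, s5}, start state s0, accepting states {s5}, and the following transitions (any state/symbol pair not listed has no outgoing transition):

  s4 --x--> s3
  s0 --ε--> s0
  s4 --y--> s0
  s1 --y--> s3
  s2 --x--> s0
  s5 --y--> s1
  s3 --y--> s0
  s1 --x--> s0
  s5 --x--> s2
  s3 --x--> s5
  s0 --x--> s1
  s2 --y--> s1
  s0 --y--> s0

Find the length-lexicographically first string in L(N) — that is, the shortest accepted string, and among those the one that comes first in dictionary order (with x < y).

A breadth-first search from s0 reaches an accepting state first via the path s0 → s1 → s3 → s5 on input xyx.
No string of length < 3 is accepted (BFS exhausts all shorter strings without reaching an accepting state), and xyx is the lexicographically least accepting string of length 3.

xyx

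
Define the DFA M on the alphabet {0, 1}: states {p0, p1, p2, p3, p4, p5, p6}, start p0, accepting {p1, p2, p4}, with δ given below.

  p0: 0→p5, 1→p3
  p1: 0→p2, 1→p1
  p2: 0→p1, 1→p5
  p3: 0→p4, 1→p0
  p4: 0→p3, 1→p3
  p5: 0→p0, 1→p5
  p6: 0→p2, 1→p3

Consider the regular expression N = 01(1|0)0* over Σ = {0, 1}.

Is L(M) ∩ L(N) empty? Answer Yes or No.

Yes

Converting the expression N to a DFA (subset construction, then merging equivalent states) gives the minimal DFA with states {n0, n1, n2, n3, n4}, start state n0, accepting states {n4} and transitions n0: 0→n1, 1→n2; n1: 0→n2, 1→n3; n2: 0→n2, 1→n2; n3: 0→n4, 1→n4; n4: 0→n4, 1→n2.
Exploring the product automaton M × N from the start pair (p0, n0), following both machines on each input symbol, reaches 9 state pairs: (p0, n0), (p5, n1), (p3, n2), (p0, n2), (p5, n3), (p4, n2), (p5, n2), (p0, n4), (p5, n4).
M accepts in {p1, p2, p4} and N accepts in {n4}; no reachable pair has both components accepting, so no string drives both machines to acceptance simultaneously and L(M) ∩ L(N) = ∅.
So no string is accepted by both, and the intersection is empty.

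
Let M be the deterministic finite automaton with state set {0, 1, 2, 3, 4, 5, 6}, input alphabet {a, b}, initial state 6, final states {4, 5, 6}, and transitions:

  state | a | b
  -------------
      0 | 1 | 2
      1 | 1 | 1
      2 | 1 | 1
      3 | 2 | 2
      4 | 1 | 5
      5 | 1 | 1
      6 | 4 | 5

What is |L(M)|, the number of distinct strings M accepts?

4

The useful subgraph on states {4, 5, 6} is acyclic, so L(M) is finite; the longest accepting path visits 3 useful states, giving maximum string length 2.
Counting accepting paths from 6 by length: 1 of length 0, 2 of length 1, 1 of length 2. Total 4.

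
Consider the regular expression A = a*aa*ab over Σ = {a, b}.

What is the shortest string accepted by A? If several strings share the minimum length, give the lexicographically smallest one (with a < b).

By inspection of the expression, no string of length less than 3 matches, and aab is the lexicographically first match of length 3.

aab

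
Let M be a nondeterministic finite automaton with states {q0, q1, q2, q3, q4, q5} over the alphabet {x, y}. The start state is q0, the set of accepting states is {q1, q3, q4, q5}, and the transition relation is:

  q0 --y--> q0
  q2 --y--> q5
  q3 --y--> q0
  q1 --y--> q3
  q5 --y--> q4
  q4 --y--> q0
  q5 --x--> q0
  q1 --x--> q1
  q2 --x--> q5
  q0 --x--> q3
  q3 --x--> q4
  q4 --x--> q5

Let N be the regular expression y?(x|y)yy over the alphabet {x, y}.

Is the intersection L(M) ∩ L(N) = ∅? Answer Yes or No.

Converting the expression N to a DFA (subset construction, then merging equivalent states) gives the minimal DFA with states {n0, n1, n2, n3, n4, n5, n6, n7}, start state n0, accepting states {n6, n7} and transitions n0: x→n1, y→n2; n1: x→n3, y→n4; n2: x→n1, y→n5; n3: x→n3, y→n3; n4: x→n3, y→n6; n5: x→n3, y→n7; n6: x→n3, y→n3; n7: x→n3, y→n6.
Exploring the product automaton M × N from the start pair (q0, n0), following both machines on each input symbol, reaches 11 state pairs: (q0, n0), (q3, n1), (q0, n2), (q4, n3), (q0, n4), (q0, n5), (q5, n3), (q0, n3), (q3, n3), (q0, n6), (q0, n7).
M accepts in {q1, q3, q4, q5} and N accepts in {n6, n7}; no reachable pair has both components accepting, so no string drives both machines to acceptance simultaneously and L(M) ∩ L(N) = ∅.
So no string is accepted by both, and the intersection is empty.

Yes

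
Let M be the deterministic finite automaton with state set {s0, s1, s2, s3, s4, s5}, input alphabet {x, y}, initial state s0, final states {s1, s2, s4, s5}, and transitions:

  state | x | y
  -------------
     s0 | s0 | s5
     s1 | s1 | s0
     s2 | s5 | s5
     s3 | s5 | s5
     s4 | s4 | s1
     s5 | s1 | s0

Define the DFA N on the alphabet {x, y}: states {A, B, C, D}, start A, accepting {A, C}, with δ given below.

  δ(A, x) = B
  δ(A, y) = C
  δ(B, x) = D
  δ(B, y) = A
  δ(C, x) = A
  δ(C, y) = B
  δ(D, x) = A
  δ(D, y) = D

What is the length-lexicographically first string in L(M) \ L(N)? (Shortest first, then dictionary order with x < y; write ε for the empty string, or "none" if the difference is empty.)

The string xxy is accepted by M but not by N.
No shorter string lies in the difference, and xxy is the lexicographically first length-3 string in L(M) \ L(N).

xxy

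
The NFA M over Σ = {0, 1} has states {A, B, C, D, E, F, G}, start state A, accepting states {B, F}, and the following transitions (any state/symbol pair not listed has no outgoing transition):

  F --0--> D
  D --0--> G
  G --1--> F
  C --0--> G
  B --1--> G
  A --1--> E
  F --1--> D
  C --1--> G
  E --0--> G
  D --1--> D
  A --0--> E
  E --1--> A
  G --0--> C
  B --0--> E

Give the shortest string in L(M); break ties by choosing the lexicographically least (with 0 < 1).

001

A breadth-first search from A reaches an accepting state first via the path A → E → G → F on input 001.
No string of length < 3 is accepted (BFS exhausts all shorter strings without reaching an accepting state), and 001 is the lexicographically least accepting string of length 3.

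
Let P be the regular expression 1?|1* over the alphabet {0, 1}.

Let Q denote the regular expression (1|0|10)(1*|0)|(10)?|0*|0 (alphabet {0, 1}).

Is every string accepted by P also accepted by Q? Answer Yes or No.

Converting the expression P to a DFA (subset construction, then merging equivalent states) gives the minimal DFA with states {p0, p1}, start state p0, accepting states {p0} and transitions p0: 0→p1, 1→p0; p1: 0→p1, 1→p1.
Converting the expression Q to a DFA (subset construction, then merging equivalent states) gives the minimal DFA with states {q0, q1, q2, q3, q4, q5, q6, q7}, start state q0, accepting states {q0, q1, q2, q3, q4, q5, q7} and transitions q0: 0→q1, 1→q2; q1: 0→q3, 1→q4; q2: 0→q5, 1→q4; q3: 0→q3, 1→q6; q4: 0→q6, 1→q4; q5: 0→q7, 1→q4; q6: 0→q6, 1→q6; q7: 0→q6, 1→q6.
Exploring the product automaton P × Q from the start pair (p0, q0), following both machines on each input symbol, reaches 9 state pairs: (p0, q0), (p1, q1), (p0, q2), (p1, q3), (p1, q4), (p1, q5), (p0, q4), (p1, q6), (p1, q7).
P accepts in {p0} and Q accepts in {q0, q1, q2, q3, q4, q5, q7}. The reachable pairs whose P-component is accepting are (p0, q0), (p0, q2), (p0, q4); in each of them the Q-component is accepting too, so the product for L(P) \ L(Q) (P-component accepting, Q-component rejecting) has no reachable accepting pair and the difference is empty.
Hence every string in L(P) is also in L(Q).

Yes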